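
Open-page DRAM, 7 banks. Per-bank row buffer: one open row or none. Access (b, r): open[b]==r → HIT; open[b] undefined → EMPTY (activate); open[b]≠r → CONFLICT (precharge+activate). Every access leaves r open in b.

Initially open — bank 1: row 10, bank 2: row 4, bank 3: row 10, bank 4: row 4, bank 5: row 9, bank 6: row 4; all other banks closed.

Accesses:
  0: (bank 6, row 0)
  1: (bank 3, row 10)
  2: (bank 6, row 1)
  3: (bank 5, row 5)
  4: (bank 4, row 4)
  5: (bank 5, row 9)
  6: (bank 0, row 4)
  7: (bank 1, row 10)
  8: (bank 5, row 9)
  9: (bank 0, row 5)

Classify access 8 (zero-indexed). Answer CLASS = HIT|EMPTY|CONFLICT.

#0 (6,0) C  (was 4)
#1 (3,10) H  (was 10)
#2 (6,1) C  (was 0)
#3 (5,5) C  (was 9)
#4 (4,4) H  (was 4)
#5 (5,9) C  (was 5)
#6 (0,4) E
#7 (1,10) H  (was 10)
#8 (5,9) H  (was 9)
#9 (0,5) C  (was 4)

CLASS = HIT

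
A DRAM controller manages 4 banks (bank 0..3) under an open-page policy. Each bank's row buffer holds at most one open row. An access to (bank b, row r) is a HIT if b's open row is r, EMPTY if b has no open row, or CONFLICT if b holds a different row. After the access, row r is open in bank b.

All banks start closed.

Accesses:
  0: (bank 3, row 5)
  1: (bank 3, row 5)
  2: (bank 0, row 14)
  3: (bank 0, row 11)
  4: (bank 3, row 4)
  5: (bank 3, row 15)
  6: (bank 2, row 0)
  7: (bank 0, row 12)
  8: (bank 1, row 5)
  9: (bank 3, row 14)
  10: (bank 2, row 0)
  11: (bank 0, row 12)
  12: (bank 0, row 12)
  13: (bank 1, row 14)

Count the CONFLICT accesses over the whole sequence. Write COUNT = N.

#0 (3,5) E
#1 (3,5) H  (was 5)
#2 (0,14) E
#3 (0,11) C  (was 14)
#4 (3,4) C  (was 5)
#5 (3,15) C  (was 4)
#6 (2,0) E
#7 (0,12) C  (was 11)
#8 (1,5) E
#9 (3,14) C  (was 15)
#10 (2,0) H  (was 0)
#11 (0,12) H  (was 12)
#12 (0,12) H  (was 12)
#13 (1,14) C  (was 5)

COUNT = 6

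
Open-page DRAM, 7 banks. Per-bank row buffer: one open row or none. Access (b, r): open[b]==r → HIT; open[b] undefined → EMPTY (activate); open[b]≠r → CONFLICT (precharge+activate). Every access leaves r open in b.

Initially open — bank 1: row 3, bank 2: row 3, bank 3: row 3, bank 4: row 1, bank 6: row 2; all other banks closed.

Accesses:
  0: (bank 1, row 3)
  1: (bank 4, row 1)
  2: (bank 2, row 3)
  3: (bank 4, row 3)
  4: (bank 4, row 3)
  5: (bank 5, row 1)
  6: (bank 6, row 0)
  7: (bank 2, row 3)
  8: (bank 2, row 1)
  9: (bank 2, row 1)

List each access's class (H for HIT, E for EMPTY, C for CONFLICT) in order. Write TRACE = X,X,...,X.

0: bank 1 row 3 — prev 3 → HIT
1: bank 4 row 1 — prev 1 → HIT
2: bank 2 row 3 — prev 3 → HIT
3: bank 4 row 3 — prev 1 → CONFLICT
4: bank 4 row 3 — prev 3 → HIT
5: bank 5 row 1 — prev None → EMPTY
6: bank 6 row 0 — prev 2 → CONFLICT
7: bank 2 row 3 — prev 3 → HIT
8: bank 2 row 1 — prev 3 → CONFLICT
9: bank 2 row 1 — prev 1 → HIT

TRACE = H,H,H,C,H,E,C,H,C,H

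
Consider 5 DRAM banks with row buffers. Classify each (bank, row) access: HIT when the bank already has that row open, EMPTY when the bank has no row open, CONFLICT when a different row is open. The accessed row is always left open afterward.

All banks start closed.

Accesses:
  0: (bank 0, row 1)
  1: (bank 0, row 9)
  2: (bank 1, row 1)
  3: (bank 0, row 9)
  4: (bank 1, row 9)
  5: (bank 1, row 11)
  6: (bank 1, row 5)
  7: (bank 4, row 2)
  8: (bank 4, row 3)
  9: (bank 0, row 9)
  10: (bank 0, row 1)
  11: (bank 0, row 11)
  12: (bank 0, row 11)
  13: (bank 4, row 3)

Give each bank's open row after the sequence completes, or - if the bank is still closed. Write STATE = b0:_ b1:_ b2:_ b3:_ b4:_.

STATE = b0:11 b1:5 b2:- b3:- b4:3

  [0] b0 r1: no row ⇒ E
  [1] b0 r9: had r1 ⇒ C
  [2] b1 r1: no row ⇒ E
  [3] b0 r9: had r9 ⇒ H
  [4] b1 r9: had r1 ⇒ C
  [5] b1 r11: had r9 ⇒ C
  [6] b1 r5: had r11 ⇒ C
  [7] b4 r2: no row ⇒ E
  [8] b4 r3: had r2 ⇒ C
  [9] b0 r9: had r9 ⇒ H
  [10] b0 r1: had r9 ⇒ C
  [11] b0 r11: had r1 ⇒ C
  [12] b0 r11: had r11 ⇒ H
  [13] b4 r3: had r3 ⇒ H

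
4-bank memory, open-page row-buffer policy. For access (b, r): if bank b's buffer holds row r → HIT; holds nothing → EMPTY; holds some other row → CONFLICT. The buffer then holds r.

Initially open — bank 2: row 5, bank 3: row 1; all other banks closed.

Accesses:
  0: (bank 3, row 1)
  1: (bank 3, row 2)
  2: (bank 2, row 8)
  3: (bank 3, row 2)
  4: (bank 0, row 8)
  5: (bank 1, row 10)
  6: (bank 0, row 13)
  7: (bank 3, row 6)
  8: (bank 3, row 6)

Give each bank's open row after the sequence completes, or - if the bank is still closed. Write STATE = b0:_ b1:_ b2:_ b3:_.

step 0: bank3 1->1 [HIT]
step 1: bank3 1->2 [CONFLICT]
step 2: bank2 5->8 [CONFLICT]
step 3: bank3 2->2 [HIT]
step 4: bank0 None->8 [EMPTY]
step 5: bank1 None->10 [EMPTY]
step 6: bank0 8->13 [CONFLICT]
step 7: bank3 2->6 [CONFLICT]
step 8: bank3 6->6 [HIT]

STATE = b0:13 b1:10 b2:8 b3:6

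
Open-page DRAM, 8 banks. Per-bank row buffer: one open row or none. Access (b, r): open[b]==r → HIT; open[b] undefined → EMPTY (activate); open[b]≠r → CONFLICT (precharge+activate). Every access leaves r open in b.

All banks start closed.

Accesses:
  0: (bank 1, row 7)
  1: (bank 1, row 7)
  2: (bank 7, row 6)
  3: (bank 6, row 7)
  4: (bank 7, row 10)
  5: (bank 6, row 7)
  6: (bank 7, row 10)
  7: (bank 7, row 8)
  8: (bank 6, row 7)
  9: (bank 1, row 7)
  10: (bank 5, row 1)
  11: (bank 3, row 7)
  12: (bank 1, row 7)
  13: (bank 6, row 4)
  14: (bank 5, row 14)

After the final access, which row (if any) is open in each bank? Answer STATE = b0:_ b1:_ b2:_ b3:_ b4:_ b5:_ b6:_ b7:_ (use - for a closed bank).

STATE = b0:- b1:7 b2:- b3:7 b4:- b5:14 b6:4 b7:8

  [0] b1 r7: no row ⇒ E
  [1] b1 r7: had r7 ⇒ H
  [2] b7 r6: no row ⇒ E
  [3] b6 r7: no row ⇒ E
  [4] b7 r10: had r6 ⇒ C
  [5] b6 r7: had r7 ⇒ H
  [6] b7 r10: had r10 ⇒ H
  [7] b7 r8: had r10 ⇒ C
  [8] b6 r7: had r7 ⇒ H
  [9] b1 r7: had r7 ⇒ H
  [10] b5 r1: no row ⇒ E
  [11] b3 r7: no row ⇒ E
  [12] b1 r7: had r7 ⇒ H
  [13] b6 r4: had r7 ⇒ C
  [14] b5 r14: had r1 ⇒ C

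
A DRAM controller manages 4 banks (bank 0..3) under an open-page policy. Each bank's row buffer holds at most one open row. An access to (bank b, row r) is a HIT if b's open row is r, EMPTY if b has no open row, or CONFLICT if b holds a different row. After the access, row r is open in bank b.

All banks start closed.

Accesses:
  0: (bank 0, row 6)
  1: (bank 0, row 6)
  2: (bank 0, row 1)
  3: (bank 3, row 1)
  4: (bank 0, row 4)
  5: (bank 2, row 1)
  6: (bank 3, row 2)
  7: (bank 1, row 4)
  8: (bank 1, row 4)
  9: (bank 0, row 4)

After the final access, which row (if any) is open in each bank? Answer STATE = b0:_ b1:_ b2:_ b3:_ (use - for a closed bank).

STATE = b0:4 b1:4 b2:1 b3:2

  [0] b0 r6: no row ⇒ E
  [1] b0 r6: had r6 ⇒ H
  [2] b0 r1: had r6 ⇒ C
  [3] b3 r1: no row ⇒ E
  [4] b0 r4: had r1 ⇒ C
  [5] b2 r1: no row ⇒ E
  [6] b3 r2: had r1 ⇒ C
  [7] b1 r4: no row ⇒ E
  [8] b1 r4: had r4 ⇒ H
  [9] b0 r4: had r4 ⇒ H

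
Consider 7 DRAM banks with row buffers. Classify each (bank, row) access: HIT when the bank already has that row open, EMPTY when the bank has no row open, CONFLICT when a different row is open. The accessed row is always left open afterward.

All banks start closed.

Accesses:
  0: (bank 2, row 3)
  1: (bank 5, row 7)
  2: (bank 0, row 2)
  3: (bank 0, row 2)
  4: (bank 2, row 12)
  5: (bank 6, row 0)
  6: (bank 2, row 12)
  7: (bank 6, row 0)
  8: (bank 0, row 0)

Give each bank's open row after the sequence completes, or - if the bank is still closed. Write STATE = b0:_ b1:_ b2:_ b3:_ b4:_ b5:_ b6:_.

STATE = b0:0 b1:- b2:12 b3:- b4:- b5:7 b6:0

#0 (2,3) E
#1 (5,7) E
#2 (0,2) E
#3 (0,2) H  (was 2)
#4 (2,12) C  (was 3)
#5 (6,0) E
#6 (2,12) H  (was 12)
#7 (6,0) H  (was 0)
#8 (0,0) C  (was 2)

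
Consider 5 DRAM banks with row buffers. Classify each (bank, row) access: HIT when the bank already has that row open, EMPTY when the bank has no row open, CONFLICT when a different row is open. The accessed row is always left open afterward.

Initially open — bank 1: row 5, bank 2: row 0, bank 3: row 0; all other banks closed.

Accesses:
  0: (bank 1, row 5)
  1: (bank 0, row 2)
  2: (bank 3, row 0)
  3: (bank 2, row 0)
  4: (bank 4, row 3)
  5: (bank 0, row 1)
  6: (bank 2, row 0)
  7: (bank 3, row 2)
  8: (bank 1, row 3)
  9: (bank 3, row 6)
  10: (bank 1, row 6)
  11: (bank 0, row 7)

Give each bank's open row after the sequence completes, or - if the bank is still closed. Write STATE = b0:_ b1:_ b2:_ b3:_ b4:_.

0: bank 1 row 5 — prev 5 → HIT
1: bank 0 row 2 — prev None → EMPTY
2: bank 3 row 0 — prev 0 → HIT
3: bank 2 row 0 — prev 0 → HIT
4: bank 4 row 3 — prev None → EMPTY
5: bank 0 row 1 — prev 2 → CONFLICT
6: bank 2 row 0 — prev 0 → HIT
7: bank 3 row 2 — prev 0 → CONFLICT
8: bank 1 row 3 — prev 5 → CONFLICT
9: bank 3 row 6 — prev 2 → CONFLICT
10: bank 1 row 6 — prev 3 → CONFLICT
11: bank 0 row 7 — prev 1 → CONFLICT

STATE = b0:7 b1:6 b2:0 b3:6 b4:3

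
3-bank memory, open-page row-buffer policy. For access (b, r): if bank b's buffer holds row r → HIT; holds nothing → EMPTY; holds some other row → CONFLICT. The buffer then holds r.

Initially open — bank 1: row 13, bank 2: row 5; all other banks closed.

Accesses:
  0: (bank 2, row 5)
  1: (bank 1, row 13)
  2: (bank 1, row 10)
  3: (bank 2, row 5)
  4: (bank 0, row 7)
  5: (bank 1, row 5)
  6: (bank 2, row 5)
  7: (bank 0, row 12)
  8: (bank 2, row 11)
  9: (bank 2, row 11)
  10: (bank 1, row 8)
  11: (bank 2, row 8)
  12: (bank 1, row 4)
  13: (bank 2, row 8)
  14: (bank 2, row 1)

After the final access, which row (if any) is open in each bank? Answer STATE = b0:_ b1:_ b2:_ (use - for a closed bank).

STATE = b0:12 b1:4 b2:1

  [0] b2 r5: had r5 ⇒ H
  [1] b1 r13: had r13 ⇒ H
  [2] b1 r10: had r13 ⇒ C
  [3] b2 r5: had r5 ⇒ H
  [4] b0 r7: no row ⇒ E
  [5] b1 r5: had r10 ⇒ C
  [6] b2 r5: had r5 ⇒ H
  [7] b0 r12: had r7 ⇒ C
  [8] b2 r11: had r5 ⇒ C
  [9] b2 r11: had r11 ⇒ H
  [10] b1 r8: had r5 ⇒ C
  [11] b2 r8: had r11 ⇒ C
  [12] b1 r4: had r8 ⇒ C
  [13] b2 r8: had r8 ⇒ H
  [14] b2 r1: had r8 ⇒ C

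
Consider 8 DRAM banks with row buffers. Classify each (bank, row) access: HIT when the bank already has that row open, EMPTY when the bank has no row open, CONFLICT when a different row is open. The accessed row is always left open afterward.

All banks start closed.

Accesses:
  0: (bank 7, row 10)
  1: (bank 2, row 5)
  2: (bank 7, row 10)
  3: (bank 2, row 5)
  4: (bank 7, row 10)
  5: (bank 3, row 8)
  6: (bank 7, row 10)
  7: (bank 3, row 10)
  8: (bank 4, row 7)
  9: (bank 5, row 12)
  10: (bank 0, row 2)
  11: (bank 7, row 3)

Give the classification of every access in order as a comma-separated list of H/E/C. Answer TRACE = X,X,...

TRACE = E,E,H,H,H,E,H,C,E,E,E,C

step 0: bank7 None->10 [EMPTY]
step 1: bank2 None->5 [EMPTY]
step 2: bank7 10->10 [HIT]
step 3: bank2 5->5 [HIT]
step 4: bank7 10->10 [HIT]
step 5: bank3 None->8 [EMPTY]
step 6: bank7 10->10 [HIT]
step 7: bank3 8->10 [CONFLICT]
step 8: bank4 None->7 [EMPTY]
step 9: bank5 None->12 [EMPTY]
step 10: bank0 None->2 [EMPTY]
step 11: bank7 10->3 [CONFLICT]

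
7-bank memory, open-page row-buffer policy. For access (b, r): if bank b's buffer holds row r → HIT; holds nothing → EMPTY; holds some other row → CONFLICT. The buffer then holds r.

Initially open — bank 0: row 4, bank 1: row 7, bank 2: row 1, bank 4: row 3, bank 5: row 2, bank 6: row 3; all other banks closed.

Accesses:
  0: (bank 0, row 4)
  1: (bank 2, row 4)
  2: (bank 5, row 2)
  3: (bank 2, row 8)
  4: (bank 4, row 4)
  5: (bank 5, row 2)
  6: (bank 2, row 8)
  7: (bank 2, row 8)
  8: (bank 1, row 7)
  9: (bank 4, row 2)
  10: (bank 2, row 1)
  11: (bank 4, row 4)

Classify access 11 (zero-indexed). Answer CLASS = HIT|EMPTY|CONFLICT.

CLASS = CONFLICT

0: bank 0 row 4 — prev 4 → HIT
1: bank 2 row 4 — prev 1 → CONFLICT
2: bank 5 row 2 — prev 2 → HIT
3: bank 2 row 8 — prev 4 → CONFLICT
4: bank 4 row 4 — prev 3 → CONFLICT
5: bank 5 row 2 — prev 2 → HIT
6: bank 2 row 8 — prev 8 → HIT
7: bank 2 row 8 — prev 8 → HIT
8: bank 1 row 7 — prev 7 → HIT
9: bank 4 row 2 — prev 4 → CONFLICT
10: bank 2 row 1 — prev 8 → CONFLICT
11: bank 4 row 4 — prev 2 → CONFLICT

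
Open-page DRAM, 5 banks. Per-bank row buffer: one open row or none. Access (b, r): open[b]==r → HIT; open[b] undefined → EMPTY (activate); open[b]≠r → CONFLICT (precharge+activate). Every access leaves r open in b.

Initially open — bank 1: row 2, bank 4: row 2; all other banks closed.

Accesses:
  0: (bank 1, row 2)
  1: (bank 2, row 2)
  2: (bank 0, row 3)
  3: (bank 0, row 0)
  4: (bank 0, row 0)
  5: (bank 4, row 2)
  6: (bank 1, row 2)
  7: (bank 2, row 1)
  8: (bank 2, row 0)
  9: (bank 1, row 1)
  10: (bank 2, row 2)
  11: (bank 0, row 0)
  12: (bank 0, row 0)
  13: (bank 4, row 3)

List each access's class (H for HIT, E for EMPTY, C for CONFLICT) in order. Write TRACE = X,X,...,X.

TRACE = H,E,E,C,H,H,H,C,C,C,C,H,H,C

  [0] b1 r2: had r2 ⇒ H
  [1] b2 r2: no row ⇒ E
  [2] b0 r3: no row ⇒ E
  [3] b0 r0: had r3 ⇒ C
  [4] b0 r0: had r0 ⇒ H
  [5] b4 r2: had r2 ⇒ H
  [6] b1 r2: had r2 ⇒ H
  [7] b2 r1: had r2 ⇒ C
  [8] b2 r0: had r1 ⇒ C
  [9] b1 r1: had r2 ⇒ C
  [10] b2 r2: had r0 ⇒ C
  [11] b0 r0: had r0 ⇒ H
  [12] b0 r0: had r0 ⇒ H
  [13] b4 r3: had r2 ⇒ C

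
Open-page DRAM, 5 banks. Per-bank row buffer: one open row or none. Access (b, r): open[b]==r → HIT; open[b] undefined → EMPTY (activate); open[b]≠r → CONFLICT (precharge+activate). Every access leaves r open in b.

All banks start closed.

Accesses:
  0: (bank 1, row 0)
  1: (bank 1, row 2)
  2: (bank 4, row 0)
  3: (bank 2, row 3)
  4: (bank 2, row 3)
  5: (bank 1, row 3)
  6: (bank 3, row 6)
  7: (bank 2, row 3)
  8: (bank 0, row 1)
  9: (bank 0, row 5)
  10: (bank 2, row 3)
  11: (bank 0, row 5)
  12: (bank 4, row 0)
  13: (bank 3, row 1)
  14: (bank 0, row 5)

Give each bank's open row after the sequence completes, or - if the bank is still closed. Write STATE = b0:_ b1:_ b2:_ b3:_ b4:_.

STATE = b0:5 b1:3 b2:3 b3:1 b4:0

step 0: bank1 None->0 [EMPTY]
step 1: bank1 0->2 [CONFLICT]
step 2: bank4 None->0 [EMPTY]
step 3: bank2 None->3 [EMPTY]
step 4: bank2 3->3 [HIT]
step 5: bank1 2->3 [CONFLICT]
step 6: bank3 None->6 [EMPTY]
step 7: bank2 3->3 [HIT]
step 8: bank0 None->1 [EMPTY]
step 9: bank0 1->5 [CONFLICT]
step 10: bank2 3->3 [HIT]
step 11: bank0 5->5 [HIT]
step 12: bank4 0->0 [HIT]
step 13: bank3 6->1 [CONFLICT]
step 14: bank0 5->5 [HIT]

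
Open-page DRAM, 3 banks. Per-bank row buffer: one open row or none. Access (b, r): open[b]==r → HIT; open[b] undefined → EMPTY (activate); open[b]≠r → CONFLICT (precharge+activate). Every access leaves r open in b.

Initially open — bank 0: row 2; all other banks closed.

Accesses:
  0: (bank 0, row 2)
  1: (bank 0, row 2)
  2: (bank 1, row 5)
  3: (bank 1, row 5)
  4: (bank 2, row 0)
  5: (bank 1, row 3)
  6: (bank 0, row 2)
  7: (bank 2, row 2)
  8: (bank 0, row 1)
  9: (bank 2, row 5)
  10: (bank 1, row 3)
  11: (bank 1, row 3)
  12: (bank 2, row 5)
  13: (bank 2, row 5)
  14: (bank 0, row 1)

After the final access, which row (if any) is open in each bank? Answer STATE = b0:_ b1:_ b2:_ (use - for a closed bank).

step 0: bank0 2->2 [HIT]
step 1: bank0 2->2 [HIT]
step 2: bank1 None->5 [EMPTY]
step 3: bank1 5->5 [HIT]
step 4: bank2 None->0 [EMPTY]
step 5: bank1 5->3 [CONFLICT]
step 6: bank0 2->2 [HIT]
step 7: bank2 0->2 [CONFLICT]
step 8: bank0 2->1 [CONFLICT]
step 9: bank2 2->5 [CONFLICT]
step 10: bank1 3->3 [HIT]
step 11: bank1 3->3 [HIT]
step 12: bank2 5->5 [HIT]
step 13: bank2 5->5 [HIT]
step 14: bank0 1->1 [HIT]

STATE = b0:1 b1:3 b2:5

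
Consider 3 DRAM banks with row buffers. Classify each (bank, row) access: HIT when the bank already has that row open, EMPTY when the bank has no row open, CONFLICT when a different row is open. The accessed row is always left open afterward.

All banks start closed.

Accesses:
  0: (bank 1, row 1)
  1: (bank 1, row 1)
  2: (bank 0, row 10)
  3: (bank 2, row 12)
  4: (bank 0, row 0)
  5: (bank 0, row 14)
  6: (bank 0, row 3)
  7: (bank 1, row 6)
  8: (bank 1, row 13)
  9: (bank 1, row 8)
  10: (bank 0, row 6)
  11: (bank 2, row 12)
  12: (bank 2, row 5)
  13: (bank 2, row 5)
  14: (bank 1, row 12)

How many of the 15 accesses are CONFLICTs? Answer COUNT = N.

COUNT = 9

#0 (1,1) E
#1 (1,1) H  (was 1)
#2 (0,10) E
#3 (2,12) E
#4 (0,0) C  (was 10)
#5 (0,14) C  (was 0)
#6 (0,3) C  (was 14)
#7 (1,6) C  (was 1)
#8 (1,13) C  (was 6)
#9 (1,8) C  (was 13)
#10 (0,6) C  (was 3)
#11 (2,12) H  (was 12)
#12 (2,5) C  (was 12)
#13 (2,5) H  (was 5)
#14 (1,12) C  (was 8)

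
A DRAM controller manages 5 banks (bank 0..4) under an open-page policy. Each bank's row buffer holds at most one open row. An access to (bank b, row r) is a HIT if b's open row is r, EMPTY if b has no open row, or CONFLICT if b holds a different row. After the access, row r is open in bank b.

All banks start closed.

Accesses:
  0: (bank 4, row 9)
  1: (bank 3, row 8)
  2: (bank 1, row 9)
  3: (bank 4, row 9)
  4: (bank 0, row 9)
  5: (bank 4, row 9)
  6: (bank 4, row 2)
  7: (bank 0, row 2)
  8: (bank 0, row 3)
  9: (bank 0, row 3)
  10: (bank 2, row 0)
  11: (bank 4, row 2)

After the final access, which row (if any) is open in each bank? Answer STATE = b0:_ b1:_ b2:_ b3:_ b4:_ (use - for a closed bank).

STATE = b0:3 b1:9 b2:0 b3:8 b4:2

step 0: bank4 None->9 [EMPTY]
step 1: bank3 None->8 [EMPTY]
step 2: bank1 None->9 [EMPTY]
step 3: bank4 9->9 [HIT]
step 4: bank0 None->9 [EMPTY]
step 5: bank4 9->9 [HIT]
step 6: bank4 9->2 [CONFLICT]
step 7: bank0 9->2 [CONFLICT]
step 8: bank0 2->3 [CONFLICT]
step 9: bank0 3->3 [HIT]
step 10: bank2 None->0 [EMPTY]
step 11: bank4 2->2 [HIT]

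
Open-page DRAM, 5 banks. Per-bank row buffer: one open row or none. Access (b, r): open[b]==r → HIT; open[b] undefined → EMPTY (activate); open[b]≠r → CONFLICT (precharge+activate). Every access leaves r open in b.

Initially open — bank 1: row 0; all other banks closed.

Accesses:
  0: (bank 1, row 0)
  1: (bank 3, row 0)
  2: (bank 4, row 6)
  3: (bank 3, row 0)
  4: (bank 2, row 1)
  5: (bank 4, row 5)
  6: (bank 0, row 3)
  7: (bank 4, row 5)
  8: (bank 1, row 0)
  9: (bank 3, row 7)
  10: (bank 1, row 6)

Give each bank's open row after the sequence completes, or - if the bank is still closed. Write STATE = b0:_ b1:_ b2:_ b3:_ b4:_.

0: bank 1 row 0 — prev 0 → HIT
1: bank 3 row 0 — prev None → EMPTY
2: bank 4 row 6 — prev None → EMPTY
3: bank 3 row 0 — prev 0 → HIT
4: bank 2 row 1 — prev None → EMPTY
5: bank 4 row 5 — prev 6 → CONFLICT
6: bank 0 row 3 — prev None → EMPTY
7: bank 4 row 5 — prev 5 → HIT
8: bank 1 row 0 — prev 0 → HIT
9: bank 3 row 7 — prev 0 → CONFLICT
10: bank 1 row 6 — prev 0 → CONFLICT

STATE = b0:3 b1:6 b2:1 b3:7 b4:5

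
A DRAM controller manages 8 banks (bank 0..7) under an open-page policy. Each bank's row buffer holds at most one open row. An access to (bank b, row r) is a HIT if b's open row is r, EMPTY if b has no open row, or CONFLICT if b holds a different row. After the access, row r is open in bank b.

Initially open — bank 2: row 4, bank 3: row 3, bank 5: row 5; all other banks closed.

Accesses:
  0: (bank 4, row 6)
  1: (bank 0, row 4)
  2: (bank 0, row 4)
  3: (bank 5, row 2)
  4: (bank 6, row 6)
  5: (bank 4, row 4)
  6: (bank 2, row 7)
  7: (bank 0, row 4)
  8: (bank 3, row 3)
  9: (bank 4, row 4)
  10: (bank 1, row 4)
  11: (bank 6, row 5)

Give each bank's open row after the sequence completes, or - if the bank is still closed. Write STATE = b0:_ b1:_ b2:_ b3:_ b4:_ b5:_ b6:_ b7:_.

STATE = b0:4 b1:4 b2:7 b3:3 b4:4 b5:2 b6:5 b7:-

step 0: bank4 None->6 [EMPTY]
step 1: bank0 None->4 [EMPTY]
step 2: bank0 4->4 [HIT]
step 3: bank5 5->2 [CONFLICT]
step 4: bank6 None->6 [EMPTY]
step 5: bank4 6->4 [CONFLICT]
step 6: bank2 4->7 [CONFLICT]
step 7: bank0 4->4 [HIT]
step 8: bank3 3->3 [HIT]
step 9: bank4 4->4 [HIT]
step 10: bank1 None->4 [EMPTY]
step 11: bank6 6->5 [CONFLICT]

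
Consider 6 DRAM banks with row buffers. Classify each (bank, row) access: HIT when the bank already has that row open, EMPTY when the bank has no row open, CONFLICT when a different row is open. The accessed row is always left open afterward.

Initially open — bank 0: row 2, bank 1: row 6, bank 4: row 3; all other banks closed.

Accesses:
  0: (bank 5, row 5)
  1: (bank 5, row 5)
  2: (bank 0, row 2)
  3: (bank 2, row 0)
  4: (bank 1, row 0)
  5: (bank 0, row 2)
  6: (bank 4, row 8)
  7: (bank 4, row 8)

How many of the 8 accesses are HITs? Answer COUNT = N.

  [0] b5 r5: no row ⇒ E
  [1] b5 r5: had r5 ⇒ H
  [2] b0 r2: had r2 ⇒ H
  [3] b2 r0: no row ⇒ E
  [4] b1 r0: had r6 ⇒ C
  [5] b0 r2: had r2 ⇒ H
  [6] b4 r8: had r3 ⇒ C
  [7] b4 r8: had r8 ⇒ H

COUNT = 4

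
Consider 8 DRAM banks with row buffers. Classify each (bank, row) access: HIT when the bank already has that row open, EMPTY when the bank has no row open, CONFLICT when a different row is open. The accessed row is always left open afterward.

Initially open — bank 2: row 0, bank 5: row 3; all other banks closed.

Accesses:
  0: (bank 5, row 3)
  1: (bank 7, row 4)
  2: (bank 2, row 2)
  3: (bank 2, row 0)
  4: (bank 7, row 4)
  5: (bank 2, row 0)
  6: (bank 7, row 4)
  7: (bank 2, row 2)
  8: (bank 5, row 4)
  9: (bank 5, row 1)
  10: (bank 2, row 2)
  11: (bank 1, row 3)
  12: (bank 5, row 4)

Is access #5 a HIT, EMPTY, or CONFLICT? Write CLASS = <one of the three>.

CLASS = HIT

#0 (5,3) H  (was 3)
#1 (7,4) E
#2 (2,2) C  (was 0)
#3 (2,0) C  (was 2)
#4 (7,4) H  (was 4)
#5 (2,0) H  (was 0)
#6 (7,4) H  (was 4)
#7 (2,2) C  (was 0)
#8 (5,4) C  (was 3)
#9 (5,1) C  (was 4)
#10 (2,2) H  (was 2)
#11 (1,3) E
#12 (5,4) C  (was 1)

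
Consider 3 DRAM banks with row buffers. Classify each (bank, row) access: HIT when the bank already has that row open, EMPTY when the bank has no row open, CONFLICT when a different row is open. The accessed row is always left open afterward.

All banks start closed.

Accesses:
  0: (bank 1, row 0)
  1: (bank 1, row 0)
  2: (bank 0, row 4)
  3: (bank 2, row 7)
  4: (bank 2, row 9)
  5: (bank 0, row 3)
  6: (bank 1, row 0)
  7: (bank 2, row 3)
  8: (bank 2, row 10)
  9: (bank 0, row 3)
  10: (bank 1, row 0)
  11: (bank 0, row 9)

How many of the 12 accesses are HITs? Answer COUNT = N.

COUNT = 4

step 0: bank1 None->0 [EMPTY]
step 1: bank1 0->0 [HIT]
step 2: bank0 None->4 [EMPTY]
step 3: bank2 None->7 [EMPTY]
step 4: bank2 7->9 [CONFLICT]
step 5: bank0 4->3 [CONFLICT]
step 6: bank1 0->0 [HIT]
step 7: bank2 9->3 [CONFLICT]
step 8: bank2 3->10 [CONFLICT]
step 9: bank0 3->3 [HIT]
step 10: bank1 0->0 [HIT]
step 11: bank0 3->9 [CONFLICT]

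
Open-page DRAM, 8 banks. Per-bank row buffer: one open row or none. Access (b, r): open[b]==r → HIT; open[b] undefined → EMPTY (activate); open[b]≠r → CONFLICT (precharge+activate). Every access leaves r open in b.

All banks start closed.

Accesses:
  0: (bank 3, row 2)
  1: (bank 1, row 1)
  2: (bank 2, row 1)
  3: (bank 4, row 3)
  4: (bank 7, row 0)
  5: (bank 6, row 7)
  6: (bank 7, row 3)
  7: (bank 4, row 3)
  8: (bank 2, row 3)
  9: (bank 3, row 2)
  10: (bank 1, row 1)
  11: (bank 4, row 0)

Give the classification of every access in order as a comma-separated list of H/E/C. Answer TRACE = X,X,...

  [0] b3 r2: no row ⇒ E
  [1] b1 r1: no row ⇒ E
  [2] b2 r1: no row ⇒ E
  [3] b4 r3: no row ⇒ E
  [4] b7 r0: no row ⇒ E
  [5] b6 r7: no row ⇒ E
  [6] b7 r3: had r0 ⇒ C
  [7] b4 r3: had r3 ⇒ H
  [8] b2 r3: had r1 ⇒ C
  [9] b3 r2: had r2 ⇒ H
  [10] b1 r1: had r1 ⇒ H
  [11] b4 r0: had r3 ⇒ C

TRACE = E,E,E,E,E,E,C,H,C,H,H,C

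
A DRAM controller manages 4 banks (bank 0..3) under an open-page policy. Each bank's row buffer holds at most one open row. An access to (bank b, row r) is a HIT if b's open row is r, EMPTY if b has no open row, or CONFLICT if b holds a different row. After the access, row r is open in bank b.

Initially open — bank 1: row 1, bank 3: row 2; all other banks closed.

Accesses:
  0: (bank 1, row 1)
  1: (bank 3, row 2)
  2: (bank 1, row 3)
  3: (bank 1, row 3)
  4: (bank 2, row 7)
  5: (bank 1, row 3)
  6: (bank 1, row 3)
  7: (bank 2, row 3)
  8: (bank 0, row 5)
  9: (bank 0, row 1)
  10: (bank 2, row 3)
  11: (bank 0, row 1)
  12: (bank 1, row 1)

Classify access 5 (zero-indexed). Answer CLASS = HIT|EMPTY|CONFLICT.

CLASS = HIT

0: bank 1 row 1 — prev 1 → HIT
1: bank 3 row 2 — prev 2 → HIT
2: bank 1 row 3 — prev 1 → CONFLICT
3: bank 1 row 3 — prev 3 → HIT
4: bank 2 row 7 — prev None → EMPTY
5: bank 1 row 3 — prev 3 → HIT
6: bank 1 row 3 — prev 3 → HIT
7: bank 2 row 3 — prev 7 → CONFLICT
8: bank 0 row 5 — prev None → EMPTY
9: bank 0 row 1 — prev 5 → CONFLICT
10: bank 2 row 3 — prev 3 → HIT
11: bank 0 row 1 — prev 1 → HIT
12: bank 1 row 1 — prev 3 → CONFLICT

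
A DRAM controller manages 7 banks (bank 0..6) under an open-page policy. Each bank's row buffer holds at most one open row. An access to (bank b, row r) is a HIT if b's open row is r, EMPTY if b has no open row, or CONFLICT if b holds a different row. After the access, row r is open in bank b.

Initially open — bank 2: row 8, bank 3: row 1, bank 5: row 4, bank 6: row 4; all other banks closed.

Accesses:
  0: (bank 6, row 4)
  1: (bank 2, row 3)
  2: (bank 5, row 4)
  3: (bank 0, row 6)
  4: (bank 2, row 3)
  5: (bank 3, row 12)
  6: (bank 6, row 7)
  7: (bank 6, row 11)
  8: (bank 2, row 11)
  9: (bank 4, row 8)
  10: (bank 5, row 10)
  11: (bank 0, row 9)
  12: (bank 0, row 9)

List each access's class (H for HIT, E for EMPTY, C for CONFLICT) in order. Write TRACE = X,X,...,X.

TRACE = H,C,H,E,H,C,C,C,C,E,C,C,H

0: bank 6 row 4 — prev 4 → HIT
1: bank 2 row 3 — prev 8 → CONFLICT
2: bank 5 row 4 — prev 4 → HIT
3: bank 0 row 6 — prev None → EMPTY
4: bank 2 row 3 — prev 3 → HIT
5: bank 3 row 12 — prev 1 → CONFLICT
6: bank 6 row 7 — prev 4 → CONFLICT
7: bank 6 row 11 — prev 7 → CONFLICT
8: bank 2 row 11 — prev 3 → CONFLICT
9: bank 4 row 8 — prev None → EMPTY
10: bank 5 row 10 — prev 4 → CONFLICT
11: bank 0 row 9 — prev 6 → CONFLICT
12: bank 0 row 9 — prev 9 → HIT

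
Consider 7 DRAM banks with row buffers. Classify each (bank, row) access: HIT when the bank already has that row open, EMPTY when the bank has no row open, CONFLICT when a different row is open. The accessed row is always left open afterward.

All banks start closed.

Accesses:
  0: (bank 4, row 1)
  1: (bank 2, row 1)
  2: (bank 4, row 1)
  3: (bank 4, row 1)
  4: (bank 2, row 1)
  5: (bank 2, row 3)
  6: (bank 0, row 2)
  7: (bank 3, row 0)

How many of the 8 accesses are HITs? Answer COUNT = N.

0: bank 4 row 1 — prev None → EMPTY
1: bank 2 row 1 — prev None → EMPTY
2: bank 4 row 1 — prev 1 → HIT
3: bank 4 row 1 — prev 1 → HIT
4: bank 2 row 1 — prev 1 → HIT
5: bank 2 row 3 — prev 1 → CONFLICT
6: bank 0 row 2 — prev None → EMPTY
7: bank 3 row 0 — prev None → EMPTY

COUNT = 3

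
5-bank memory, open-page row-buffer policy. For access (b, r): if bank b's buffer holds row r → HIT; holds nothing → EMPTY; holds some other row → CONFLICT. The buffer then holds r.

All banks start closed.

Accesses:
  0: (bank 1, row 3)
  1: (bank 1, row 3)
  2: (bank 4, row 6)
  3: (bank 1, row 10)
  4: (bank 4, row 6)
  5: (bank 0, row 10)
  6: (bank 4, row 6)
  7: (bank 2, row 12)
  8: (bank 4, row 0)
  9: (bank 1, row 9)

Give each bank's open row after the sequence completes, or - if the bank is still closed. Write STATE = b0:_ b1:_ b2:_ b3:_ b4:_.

step 0: bank1 None->3 [EMPTY]
step 1: bank1 3->3 [HIT]
step 2: bank4 None->6 [EMPTY]
step 3: bank1 3->10 [CONFLICT]
step 4: bank4 6->6 [HIT]
step 5: bank0 None->10 [EMPTY]
step 6: bank4 6->6 [HIT]
step 7: bank2 None->12 [EMPTY]
step 8: bank4 6->0 [CONFLICT]
step 9: bank1 10->9 [CONFLICT]

STATE = b0:10 b1:9 b2:12 b3:- b4:0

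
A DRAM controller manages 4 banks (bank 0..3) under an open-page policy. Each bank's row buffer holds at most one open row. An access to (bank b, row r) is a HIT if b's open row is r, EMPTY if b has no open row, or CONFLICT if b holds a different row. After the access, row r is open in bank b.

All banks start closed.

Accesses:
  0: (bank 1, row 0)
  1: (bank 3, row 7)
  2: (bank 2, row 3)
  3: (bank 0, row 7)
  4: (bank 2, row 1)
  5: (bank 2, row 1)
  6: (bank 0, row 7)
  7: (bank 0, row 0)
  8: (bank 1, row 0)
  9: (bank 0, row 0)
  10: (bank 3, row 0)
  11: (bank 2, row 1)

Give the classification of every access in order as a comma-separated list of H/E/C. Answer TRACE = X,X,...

0: bank 1 row 0 — prev None → EMPTY
1: bank 3 row 7 — prev None → EMPTY
2: bank 2 row 3 — prev None → EMPTY
3: bank 0 row 7 — prev None → EMPTY
4: bank 2 row 1 — prev 3 → CONFLICT
5: bank 2 row 1 — prev 1 → HIT
6: bank 0 row 7 — prev 7 → HIT
7: bank 0 row 0 — prev 7 → CONFLICT
8: bank 1 row 0 — prev 0 → HIT
9: bank 0 row 0 — prev 0 → HIT
10: bank 3 row 0 — prev 7 → CONFLICT
11: bank 2 row 1 — prev 1 → HIT

TRACE = E,E,E,E,C,H,H,C,H,H,C,H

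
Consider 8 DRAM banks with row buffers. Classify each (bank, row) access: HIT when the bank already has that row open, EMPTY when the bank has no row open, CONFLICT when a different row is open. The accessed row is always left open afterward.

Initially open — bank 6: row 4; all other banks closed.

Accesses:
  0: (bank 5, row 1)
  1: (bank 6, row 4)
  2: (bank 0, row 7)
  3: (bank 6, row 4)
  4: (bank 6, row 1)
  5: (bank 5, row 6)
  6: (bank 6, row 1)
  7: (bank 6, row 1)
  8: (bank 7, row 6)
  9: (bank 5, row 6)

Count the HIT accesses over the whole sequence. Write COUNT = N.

step 0: bank5 None->1 [EMPTY]
step 1: bank6 4->4 [HIT]
step 2: bank0 None->7 [EMPTY]
step 3: bank6 4->4 [HIT]
step 4: bank6 4->1 [CONFLICT]
step 5: bank5 1->6 [CONFLICT]
step 6: bank6 1->1 [HIT]
step 7: bank6 1->1 [HIT]
step 8: bank7 None->6 [EMPTY]
step 9: bank5 6->6 [HIT]

COUNT = 5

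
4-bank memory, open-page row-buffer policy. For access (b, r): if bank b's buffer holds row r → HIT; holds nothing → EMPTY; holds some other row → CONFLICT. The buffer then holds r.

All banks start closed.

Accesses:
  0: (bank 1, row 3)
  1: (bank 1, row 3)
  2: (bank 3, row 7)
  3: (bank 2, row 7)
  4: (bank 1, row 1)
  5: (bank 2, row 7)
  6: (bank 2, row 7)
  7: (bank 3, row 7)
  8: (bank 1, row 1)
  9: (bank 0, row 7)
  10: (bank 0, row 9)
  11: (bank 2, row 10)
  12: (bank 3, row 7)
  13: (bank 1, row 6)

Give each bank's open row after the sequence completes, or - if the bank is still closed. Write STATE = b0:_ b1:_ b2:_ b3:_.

0: bank 1 row 3 — prev None → EMPTY
1: bank 1 row 3 — prev 3 → HIT
2: bank 3 row 7 — prev None → EMPTY
3: bank 2 row 7 — prev None → EMPTY
4: bank 1 row 1 — prev 3 → CONFLICT
5: bank 2 row 7 — prev 7 → HIT
6: bank 2 row 7 — prev 7 → HIT
7: bank 3 row 7 — prev 7 → HIT
8: bank 1 row 1 — prev 1 → HIT
9: bank 0 row 7 — prev None → EMPTY
10: bank 0 row 9 — prev 7 → CONFLICT
11: bank 2 row 10 — prev 7 → CONFLICT
12: bank 3 row 7 — prev 7 → HIT
13: bank 1 row 6 — prev 1 → CONFLICT

STATE = b0:9 b1:6 b2:10 b3:7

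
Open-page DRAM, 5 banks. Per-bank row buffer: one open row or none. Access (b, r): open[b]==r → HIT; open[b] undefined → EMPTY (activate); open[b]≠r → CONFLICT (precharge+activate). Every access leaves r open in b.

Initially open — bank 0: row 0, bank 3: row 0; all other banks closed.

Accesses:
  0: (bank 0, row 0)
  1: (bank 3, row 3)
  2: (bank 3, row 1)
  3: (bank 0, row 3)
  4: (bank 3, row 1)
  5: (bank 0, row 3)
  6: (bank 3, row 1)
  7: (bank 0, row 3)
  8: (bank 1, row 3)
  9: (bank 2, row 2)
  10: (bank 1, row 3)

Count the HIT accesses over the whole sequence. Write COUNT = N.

#0 (0,0) H  (was 0)
#1 (3,3) C  (was 0)
#2 (3,1) C  (was 3)
#3 (0,3) C  (was 0)
#4 (3,1) H  (was 1)
#5 (0,3) H  (was 3)
#6 (3,1) H  (was 1)
#7 (0,3) H  (was 3)
#8 (1,3) E
#9 (2,2) E
#10 (1,3) H  (was 3)

COUNT = 6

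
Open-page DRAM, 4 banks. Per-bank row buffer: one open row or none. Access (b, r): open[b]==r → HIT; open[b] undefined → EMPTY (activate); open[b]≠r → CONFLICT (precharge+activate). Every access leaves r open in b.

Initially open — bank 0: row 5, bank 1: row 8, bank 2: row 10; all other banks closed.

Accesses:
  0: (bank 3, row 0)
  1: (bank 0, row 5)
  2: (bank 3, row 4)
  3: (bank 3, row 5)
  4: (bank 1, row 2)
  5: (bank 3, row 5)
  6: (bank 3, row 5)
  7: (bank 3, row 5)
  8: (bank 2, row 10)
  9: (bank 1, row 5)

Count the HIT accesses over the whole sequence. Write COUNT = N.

step 0: bank3 None->0 [EMPTY]
step 1: bank0 5->5 [HIT]
step 2: bank3 0->4 [CONFLICT]
step 3: bank3 4->5 [CONFLICT]
step 4: bank1 8->2 [CONFLICT]
step 5: bank3 5->5 [HIT]
step 6: bank3 5->5 [HIT]
step 7: bank3 5->5 [HIT]
step 8: bank2 10->10 [HIT]
step 9: bank1 2->5 [CONFLICT]

COUNT = 5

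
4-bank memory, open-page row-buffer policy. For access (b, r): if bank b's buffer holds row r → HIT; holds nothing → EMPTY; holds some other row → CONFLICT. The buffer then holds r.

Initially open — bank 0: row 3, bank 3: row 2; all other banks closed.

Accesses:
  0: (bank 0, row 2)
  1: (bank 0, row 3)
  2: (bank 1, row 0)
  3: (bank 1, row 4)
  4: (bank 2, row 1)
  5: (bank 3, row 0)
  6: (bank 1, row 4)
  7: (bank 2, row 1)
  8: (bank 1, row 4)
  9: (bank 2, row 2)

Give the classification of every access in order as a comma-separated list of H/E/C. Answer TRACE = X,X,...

TRACE = C,C,E,C,E,C,H,H,H,C

#0 (0,2) C  (was 3)
#1 (0,3) C  (was 2)
#2 (1,0) E
#3 (1,4) C  (was 0)
#4 (2,1) E
#5 (3,0) C  (was 2)
#6 (1,4) H  (was 4)
#7 (2,1) H  (was 1)
#8 (1,4) H  (was 4)
#9 (2,2) C  (was 1)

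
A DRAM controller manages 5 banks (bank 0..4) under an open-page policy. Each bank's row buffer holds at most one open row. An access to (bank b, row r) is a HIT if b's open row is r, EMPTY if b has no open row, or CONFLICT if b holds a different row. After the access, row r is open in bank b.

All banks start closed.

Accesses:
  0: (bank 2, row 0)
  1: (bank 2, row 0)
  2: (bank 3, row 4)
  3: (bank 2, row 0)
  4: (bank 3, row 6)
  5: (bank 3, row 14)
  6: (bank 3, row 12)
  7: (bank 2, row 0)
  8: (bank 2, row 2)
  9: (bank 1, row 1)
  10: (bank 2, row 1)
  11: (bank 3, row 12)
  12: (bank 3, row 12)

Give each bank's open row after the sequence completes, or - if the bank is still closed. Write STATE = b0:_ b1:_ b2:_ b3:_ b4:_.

STATE = b0:- b1:1 b2:1 b3:12 b4:-

#0 (2,0) E
#1 (2,0) H  (was 0)
#2 (3,4) E
#3 (2,0) H  (was 0)
#4 (3,6) C  (was 4)
#5 (3,14) C  (was 6)
#6 (3,12) C  (was 14)
#7 (2,0) H  (was 0)
#8 (2,2) C  (was 0)
#9 (1,1) E
#10 (2,1) C  (was 2)
#11 (3,12) H  (was 12)
#12 (3,12) H  (was 12)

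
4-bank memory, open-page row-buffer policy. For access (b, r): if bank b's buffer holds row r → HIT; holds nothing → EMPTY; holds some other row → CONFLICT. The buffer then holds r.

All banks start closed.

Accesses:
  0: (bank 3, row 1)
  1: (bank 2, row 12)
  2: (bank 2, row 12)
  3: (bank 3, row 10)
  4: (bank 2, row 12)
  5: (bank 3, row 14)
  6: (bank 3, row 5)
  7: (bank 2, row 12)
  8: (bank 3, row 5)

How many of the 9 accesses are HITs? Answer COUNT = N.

COUNT = 4

  [0] b3 r1: no row ⇒ E
  [1] b2 r12: no row ⇒ E
  [2] b2 r12: had r12 ⇒ H
  [3] b3 r10: had r1 ⇒ C
  [4] b2 r12: had r12 ⇒ H
  [5] b3 r14: had r10 ⇒ C
  [6] b3 r5: had r14 ⇒ C
  [7] b2 r12: had r12 ⇒ H
  [8] b3 r5: had r5 ⇒ H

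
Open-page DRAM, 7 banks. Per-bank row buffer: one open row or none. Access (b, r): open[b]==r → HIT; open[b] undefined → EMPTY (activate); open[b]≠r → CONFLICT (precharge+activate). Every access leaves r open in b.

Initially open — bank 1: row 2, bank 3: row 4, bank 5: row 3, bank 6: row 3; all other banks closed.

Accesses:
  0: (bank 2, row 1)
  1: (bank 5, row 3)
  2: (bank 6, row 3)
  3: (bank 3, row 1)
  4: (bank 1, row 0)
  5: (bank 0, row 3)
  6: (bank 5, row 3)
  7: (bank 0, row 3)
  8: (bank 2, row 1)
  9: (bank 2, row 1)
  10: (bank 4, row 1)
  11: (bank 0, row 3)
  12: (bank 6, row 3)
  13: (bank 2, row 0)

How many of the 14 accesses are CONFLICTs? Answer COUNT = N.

  [0] b2 r1: no row ⇒ E
  [1] b5 r3: had r3 ⇒ H
  [2] b6 r3: had r3 ⇒ H
  [3] b3 r1: had r4 ⇒ C
  [4] b1 r0: had r2 ⇒ C
  [5] b0 r3: no row ⇒ E
  [6] b5 r3: had r3 ⇒ H
  [7] b0 r3: had r3 ⇒ H
  [8] b2 r1: had r1 ⇒ H
  [9] b2 r1: had r1 ⇒ H
  [10] b4 r1: no row ⇒ E
  [11] b0 r3: had r3 ⇒ H
  [12] b6 r3: had r3 ⇒ H
  [13] b2 r0: had r1 ⇒ C

COUNT = 3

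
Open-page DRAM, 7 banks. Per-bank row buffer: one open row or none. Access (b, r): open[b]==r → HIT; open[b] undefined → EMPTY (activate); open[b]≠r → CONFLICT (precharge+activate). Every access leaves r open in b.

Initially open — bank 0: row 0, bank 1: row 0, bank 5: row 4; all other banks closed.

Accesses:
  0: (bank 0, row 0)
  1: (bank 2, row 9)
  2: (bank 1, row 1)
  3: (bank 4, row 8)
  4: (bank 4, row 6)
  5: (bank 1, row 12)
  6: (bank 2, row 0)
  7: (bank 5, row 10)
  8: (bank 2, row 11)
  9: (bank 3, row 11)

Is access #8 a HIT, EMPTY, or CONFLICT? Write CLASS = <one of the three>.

step 0: bank0 0->0 [HIT]
step 1: bank2 None->9 [EMPTY]
step 2: bank1 0->1 [CONFLICT]
step 3: bank4 None->8 [EMPTY]
step 4: bank4 8->6 [CONFLICT]
step 5: bank1 1->12 [CONFLICT]
step 6: bank2 9->0 [CONFLICT]
step 7: bank5 4->10 [CONFLICT]
step 8: bank2 0->11 [CONFLICT]
step 9: bank3 None->11 [EMPTY]

CLASS = CONFLICT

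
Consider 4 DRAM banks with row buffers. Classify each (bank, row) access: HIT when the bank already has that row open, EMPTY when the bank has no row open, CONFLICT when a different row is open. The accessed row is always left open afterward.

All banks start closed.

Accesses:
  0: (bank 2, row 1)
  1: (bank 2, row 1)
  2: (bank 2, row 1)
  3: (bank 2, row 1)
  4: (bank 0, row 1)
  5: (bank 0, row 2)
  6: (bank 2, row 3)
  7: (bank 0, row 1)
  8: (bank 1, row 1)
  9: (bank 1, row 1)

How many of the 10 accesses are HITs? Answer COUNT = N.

#0 (2,1) E
#1 (2,1) H  (was 1)
#2 (2,1) H  (was 1)
#3 (2,1) H  (was 1)
#4 (0,1) E
#5 (0,2) C  (was 1)
#6 (2,3) C  (was 1)
#7 (0,1) C  (was 2)
#8 (1,1) E
#9 (1,1) H  (was 1)

COUNT = 4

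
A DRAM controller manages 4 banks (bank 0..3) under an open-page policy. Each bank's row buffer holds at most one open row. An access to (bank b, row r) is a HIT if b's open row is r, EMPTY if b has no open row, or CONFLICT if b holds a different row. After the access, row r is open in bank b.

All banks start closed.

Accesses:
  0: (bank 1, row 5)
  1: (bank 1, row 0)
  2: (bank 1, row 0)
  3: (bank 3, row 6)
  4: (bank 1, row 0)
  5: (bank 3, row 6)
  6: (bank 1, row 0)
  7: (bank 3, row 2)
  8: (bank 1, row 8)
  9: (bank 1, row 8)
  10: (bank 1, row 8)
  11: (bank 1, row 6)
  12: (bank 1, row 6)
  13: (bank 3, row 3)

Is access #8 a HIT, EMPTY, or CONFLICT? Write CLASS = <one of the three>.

CLASS = CONFLICT

0: bank 1 row 5 — prev None → EMPTY
1: bank 1 row 0 — prev 5 → CONFLICT
2: bank 1 row 0 — prev 0 → HIT
3: bank 3 row 6 — prev None → EMPTY
4: bank 1 row 0 — prev 0 → HIT
5: bank 3 row 6 — prev 6 → HIT
6: bank 1 row 0 — prev 0 → HIT
7: bank 3 row 2 — prev 6 → CONFLICT
8: bank 1 row 8 — prev 0 → CONFLICT
9: bank 1 row 8 — prev 8 → HIT
10: bank 1 row 8 — prev 8 → HIT
11: bank 1 row 6 — prev 8 → CONFLICT
12: bank 1 row 6 — prev 6 → HIT
13: bank 3 row 3 — prev 2 → CONFLICT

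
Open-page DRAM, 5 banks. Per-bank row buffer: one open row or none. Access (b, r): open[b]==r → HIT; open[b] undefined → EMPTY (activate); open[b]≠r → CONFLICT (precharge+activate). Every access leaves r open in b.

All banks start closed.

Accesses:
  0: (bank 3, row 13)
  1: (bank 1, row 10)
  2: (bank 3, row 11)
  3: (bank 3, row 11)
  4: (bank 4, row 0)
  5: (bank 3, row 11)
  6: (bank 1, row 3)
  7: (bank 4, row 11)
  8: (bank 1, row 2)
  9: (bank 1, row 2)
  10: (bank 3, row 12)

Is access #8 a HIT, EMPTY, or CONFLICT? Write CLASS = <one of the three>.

CLASS = CONFLICT

#0 (3,13) E
#1 (1,10) E
#2 (3,11) C  (was 13)
#3 (3,11) H  (was 11)
#4 (4,0) E
#5 (3,11) H  (was 11)
#6 (1,3) C  (was 10)
#7 (4,11) C  (was 0)
#8 (1,2) C  (was 3)
#9 (1,2) H  (was 2)
#10 (3,12) C  (was 11)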